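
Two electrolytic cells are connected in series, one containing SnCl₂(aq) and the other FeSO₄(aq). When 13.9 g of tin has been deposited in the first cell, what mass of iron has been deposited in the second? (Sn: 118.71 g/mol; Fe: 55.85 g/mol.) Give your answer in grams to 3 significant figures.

6.54 g

n(Sn) = 13.9 / 118.71 = 0.1171 mol
Sn²⁺ + 2e⁻ → Sn, so n(e⁻) = 2 × 0.1171 = 0.2342 mol
Same current for the same time ⇒ same n(e⁻) = 0.2342 mol in both cells.
Fe²⁺ + 2e⁻ → Fe, so n(Fe) = 0.2342 / 2 = 0.1171 mol
m(Fe) = 0.1171 × 55.85 = 6.54 g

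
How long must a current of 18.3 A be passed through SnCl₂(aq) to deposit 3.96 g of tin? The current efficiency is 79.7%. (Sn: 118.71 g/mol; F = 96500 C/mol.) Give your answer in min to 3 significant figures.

n(Sn) = 3.96 / 118.71 = 0.03336 mol
Sn²⁺ + 2e⁻ → Sn, so n(e⁻) = 2 × 0.03336 = 0.06672 mol
Q = 0.06672 × 96500 / 0.797 = 8078 C
t = Q / I = 8078 / 18.3 = 441.4 s = 7.36 min

7.36 min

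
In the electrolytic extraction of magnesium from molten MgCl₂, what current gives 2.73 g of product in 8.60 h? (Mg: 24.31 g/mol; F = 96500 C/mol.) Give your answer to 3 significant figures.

n(Mg) = 2.73 / 24.31 = 0.1123 mol
Mg²⁺ + 2e⁻ → Mg, so n(e⁻) = 2 × 0.1123 = 0.2246 mol
Q = 0.2246 × 96500 = 21670 C
I = Q / t = 21670 / 30960 s = 0.700 A

0.700 A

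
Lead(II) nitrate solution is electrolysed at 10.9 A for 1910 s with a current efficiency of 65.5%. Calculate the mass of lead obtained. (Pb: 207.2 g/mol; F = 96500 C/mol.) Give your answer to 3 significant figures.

Q = 10.9 × 1910 = 20820 C
n(e⁻) = 20820 / 96500 = 0.2158 mol
Pb²⁺ + 2e⁻ → Pb, so theoretical m(Pb) = 0.1079 × 207.2 = 22.36 g
Actual mass = 65.5% × 22.36 = 14.6 g

14.6 g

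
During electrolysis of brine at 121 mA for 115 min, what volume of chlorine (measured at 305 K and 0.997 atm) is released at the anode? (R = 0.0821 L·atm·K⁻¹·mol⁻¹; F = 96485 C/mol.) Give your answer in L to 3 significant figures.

Charge passed = 0.121 × 6900 = 834.9 C
Moles of electrons = 834.9 / 96485 = 0.008653 mol
2Cl⁻ → Cl₂ + 2e⁻, so n(Cl₂) = 0.008653 / 2 = 0.004327 mol
V = nRT/P = 0.004327 × 0.0821 × 305 / 0.997 = 0.1087 L

0.109 L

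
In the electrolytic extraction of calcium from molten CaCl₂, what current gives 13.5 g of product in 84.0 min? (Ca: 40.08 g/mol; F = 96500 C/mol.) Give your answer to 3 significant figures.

12.9 A

n(Ca) = 13.5 / 40.08 = 0.3368 mol
Ca²⁺ + 2e⁻ → Ca, so n(e⁻) = 2 × 0.3368 = 0.6736 mol
Q = 0.6736 × 96500 = 65000 C
I = Q / t = 65000 / 5040 s = 12.9 A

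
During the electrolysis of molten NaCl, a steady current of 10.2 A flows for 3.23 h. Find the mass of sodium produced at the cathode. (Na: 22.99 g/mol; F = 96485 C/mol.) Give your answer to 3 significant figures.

Q = It = 10.2 × 11628 = 1.186×10^5 C
Moles of electrons = 1.186×10^5 / 96485 = 1.229 mol
Na⁺ + e⁻ → Na, so n(Na) = 1.229 mol
m = 1.229 × 22.99 = 28.3 g

28.3 g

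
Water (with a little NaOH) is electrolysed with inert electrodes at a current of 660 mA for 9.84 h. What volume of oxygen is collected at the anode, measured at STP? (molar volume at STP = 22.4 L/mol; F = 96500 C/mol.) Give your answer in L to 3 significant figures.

1.36 L

Charge passed = 0.660 × 35424 = 23380 C
Moles of electrons = 23380 / 96500 = 0.2423 mol
2H₂O → O₂ + 4H⁺ + 4e⁻, so n(O₂) = 0.2423 / 4 = 0.06058 mol
V = 0.06058 × 22.4 = 1.357 L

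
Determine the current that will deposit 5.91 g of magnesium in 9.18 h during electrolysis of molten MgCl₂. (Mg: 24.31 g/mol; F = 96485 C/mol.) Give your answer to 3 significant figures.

1.42 A

n(Mg) = 5.91 / 24.31 = 0.2431 mol
Mg²⁺ + 2e⁻ → Mg, so n(e⁻) = 2 × 0.2431 = 0.4862 mol
Q = 0.4862 × 96485 = 46910 C
I = Q / t = 46910 / 33048 s = 1.42 A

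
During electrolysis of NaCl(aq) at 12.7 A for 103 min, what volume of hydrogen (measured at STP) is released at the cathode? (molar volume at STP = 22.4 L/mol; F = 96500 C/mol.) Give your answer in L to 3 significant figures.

9.11 L

Charge passed = 12.7 × 6180 = 78490 C
n(e⁻) = 78490 / 96500 = 0.8134 mol
2H⁺ + 2e⁻ → H₂, so n(H₂) = 0.8134 / 2 = 0.4067 mol
V = 0.4067 × 22.4 = 9.110 L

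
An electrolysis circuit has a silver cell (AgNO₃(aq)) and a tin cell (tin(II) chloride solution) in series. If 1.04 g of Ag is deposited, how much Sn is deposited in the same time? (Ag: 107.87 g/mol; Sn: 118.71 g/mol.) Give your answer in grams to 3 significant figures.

n(Ag) = 1.04 / 107.87 = 0.009641 mol
Ag⁺ + e⁻ → Ag, so n(e⁻) = 0.009641 mol
The cells are in series, so the same charge (and hence the same n(e⁻) = 0.009641 mol) passes through both.
Sn²⁺ + 2e⁻ → Sn, so n(Sn) = 0.009641 / 2 = 0.004821 mol
m(Sn) = 0.004821 × 118.71 = 0.572 g

0.572 g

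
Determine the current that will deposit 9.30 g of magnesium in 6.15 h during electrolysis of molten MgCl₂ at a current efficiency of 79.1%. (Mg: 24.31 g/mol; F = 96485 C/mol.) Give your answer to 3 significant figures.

n(Mg) = 9.30 / 24.31 = 0.3826 mol
Mg²⁺ + 2e⁻ → Mg, so n(e⁻) = 2 × 0.3826 = 0.7652 mol
Q = 0.7652 × 96485 / 0.791 = 93340 C
I = Q / t = 93340 / 22140 s = 4.22 A

4.22 A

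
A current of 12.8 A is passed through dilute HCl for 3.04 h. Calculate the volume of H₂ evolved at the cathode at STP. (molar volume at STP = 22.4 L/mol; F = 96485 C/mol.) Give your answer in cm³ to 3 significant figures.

16300 cm³

Charge passed = 12.8 × 10944 = 1.401×10^5 C
n(e⁻) = 1.401×10^5 / 96485 = 1.452 mol
2H⁺ + 2e⁻ → H₂, so n(H₂) = 1.452 / 2 = 0.7260 mol
V = 0.7260 × 22.4 = 16.26 L
= 16300 cm³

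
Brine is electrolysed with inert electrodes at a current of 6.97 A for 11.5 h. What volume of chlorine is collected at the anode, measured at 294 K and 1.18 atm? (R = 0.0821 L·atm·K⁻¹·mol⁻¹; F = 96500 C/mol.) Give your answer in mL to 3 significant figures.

30600 mL

Charge passed = 6.97 × 41400 = 2.886×10^5 C
n(e⁻) = Q/F = 2.886×10^5/96500 = 2.991 mol
2Cl⁻ → Cl₂ + 2e⁻, so n(Cl₂) = 2.991 / 2 = 1.496 mol
V = nRT/P = 1.496 × 0.0821 × 294 / 1.18 = 30.60 L
= 30600 mL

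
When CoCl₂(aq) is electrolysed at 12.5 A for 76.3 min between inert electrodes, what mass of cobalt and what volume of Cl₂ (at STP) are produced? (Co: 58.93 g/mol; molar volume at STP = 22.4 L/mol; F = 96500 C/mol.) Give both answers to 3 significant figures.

Q = 12.5 × 4578 = 57230 C; n(e⁻) = 57230 / 96500 = 0.5931 mol
Cathode: Co²⁺ + 2e⁻ → Co → n(Co) = 0.5931/2 = 0.2966 mol → 17.5 g
Anode: 2Cl⁻ → Cl₂ + 2e⁻ → n(Cl₂) = 0.5931/2 = 0.2966 mol → 6.64 L

17.5 g Co; 6.64 L Cl₂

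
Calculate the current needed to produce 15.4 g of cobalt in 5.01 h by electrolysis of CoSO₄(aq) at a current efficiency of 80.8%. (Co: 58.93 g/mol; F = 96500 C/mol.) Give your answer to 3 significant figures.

3.46 A

n(Co) = 15.4 / 58.93 = 0.2613 mol
Co²⁺ + 2e⁻ → Co, so n(e⁻) = 2 × 0.2613 = 0.5226 mol
Q = 0.5226 × 96500 / 0.808 = 62410 C
I = Q / t = 62410 / 18036 s = 3.46 A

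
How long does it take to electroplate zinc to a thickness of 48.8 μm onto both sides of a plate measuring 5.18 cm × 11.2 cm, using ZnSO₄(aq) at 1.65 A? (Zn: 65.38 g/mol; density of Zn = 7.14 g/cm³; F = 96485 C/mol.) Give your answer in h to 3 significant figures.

2.01 h

Plated area = 2 × 5.18 × 11.2 = 116.0 cm²
Volume = 116.0 × 48.8×10⁻⁴ cm = 0.5661 cm³
m(Zn) = 0.5661 × 7.14 = 4.042 g
n(Zn) = 4.042 / 65.38 = 0.06182 mol; n(e⁻) = 2 × 0.06182 = 0.1236 mol
Q = 0.1236 × 96485 = 11930 C
t = 11930 / 1.65 = 7230 s = 2.01 h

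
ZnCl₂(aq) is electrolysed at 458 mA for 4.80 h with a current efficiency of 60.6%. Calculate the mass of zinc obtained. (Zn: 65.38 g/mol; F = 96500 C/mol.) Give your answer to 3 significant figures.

Q = 0.458 × 17280 = 7914 C
n(e⁻) = 7914 / 96500 = 0.08201 mol
Zn²⁺ + 2e⁻ → Zn, so theoretical m(Zn) = 0.04101 × 65.38 = 2.681 g
Actual mass = 60.6% × 2.681 = 1.62 g

1.62 g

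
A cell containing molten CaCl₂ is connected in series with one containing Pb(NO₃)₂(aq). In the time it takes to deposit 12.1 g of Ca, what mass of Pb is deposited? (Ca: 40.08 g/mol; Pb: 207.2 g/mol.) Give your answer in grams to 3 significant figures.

n(Ca) = 12.1 / 40.08 = 0.3019 mol
Ca²⁺ + 2e⁻ → Ca, so n(e⁻) = 2 × 0.3019 = 0.6038 mol
The cells are in series, so the same charge (and hence the same n(e⁻) = 0.6038 mol) passes through both.
Pb²⁺ + 2e⁻ → Pb, so n(Pb) = 0.6038 / 2 = 0.3019 mol
m(Pb) = 0.3019 × 207.2 = 62.6 g

62.6 g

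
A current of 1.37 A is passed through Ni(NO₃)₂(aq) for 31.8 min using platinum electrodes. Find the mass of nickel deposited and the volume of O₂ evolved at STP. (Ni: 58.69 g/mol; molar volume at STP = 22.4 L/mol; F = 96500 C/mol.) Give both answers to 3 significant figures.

0.795 g Ni; 0.152 L O₂

Q = 1.37 × 1908 = 2614 C; n(e⁻) = 2614 / 96500 = 0.02709 mol
Cathode: Ni²⁺ + 2e⁻ → Ni → n(Ni) = 0.02709/2 = 0.01355 mol → 0.795 g
Anode: 2H₂O → O₂ + 4H⁺ + 4e⁻ → n(O₂) = 0.02709/4 = 0.006773 mol → 0.152 L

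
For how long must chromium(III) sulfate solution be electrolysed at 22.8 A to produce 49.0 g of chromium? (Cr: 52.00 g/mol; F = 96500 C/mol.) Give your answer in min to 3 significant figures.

199 min

n(Cr) = 49.0 / 52.00 = 0.9423 mol
Cr³⁺ + 3e⁻ → Cr, so n(e⁻) = 3 × 0.9423 = 2.827 mol
Q = 2.827 × 96500 = 2.728×10^5 C
t = Q / I = 2.728×10^5 / 22.8 = 11960 s = 199 min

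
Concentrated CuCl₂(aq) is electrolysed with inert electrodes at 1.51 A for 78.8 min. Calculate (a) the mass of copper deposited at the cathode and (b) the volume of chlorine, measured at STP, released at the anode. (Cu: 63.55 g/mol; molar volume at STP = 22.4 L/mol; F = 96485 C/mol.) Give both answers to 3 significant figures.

2.35 g Cu; 0.829 L Cl₂

Q = 1.51 × 4728 = 7139 C; n(e⁻) = 7139 / 96485 = 0.07399 mol
Cathode: Cu²⁺ + 2e⁻ → Cu → n(Cu) = 0.07399/2 = 0.03700 mol → 2.35 g
Anode: 2Cl⁻ → Cl₂ + 2e⁻ → n(Cl₂) = 0.07399/2 = 0.03700 mol → 0.829 L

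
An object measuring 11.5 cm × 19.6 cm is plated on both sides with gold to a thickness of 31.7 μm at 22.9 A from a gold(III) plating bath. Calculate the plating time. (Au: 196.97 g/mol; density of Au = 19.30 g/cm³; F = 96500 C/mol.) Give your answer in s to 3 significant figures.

1770 s

Plated area = 2 × 11.5 × 19.6 = 450.8 cm²
Volume = 450.8 × 31.7×10⁻⁴ cm = 1.429 cm³
m(Au) = 1.429 × 19.30 = 27.58 g
n(Au) = 27.58 / 196.97 = 0.1400 mol; n(e⁻) = 3 × 0.1400 = 0.4200 mol
Q = 0.4200 × 96500 = 40530 C
t = 40530 / 22.9 = 1770 s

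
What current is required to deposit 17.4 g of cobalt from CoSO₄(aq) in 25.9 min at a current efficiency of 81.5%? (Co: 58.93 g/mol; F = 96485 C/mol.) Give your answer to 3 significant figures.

n(Co) = 17.4 / 58.93 = 0.2953 mol
Co²⁺ + 2e⁻ → Co, so n(e⁻) = 2 × 0.2953 = 0.5906 mol
Q = 0.5906 × 96485 / 0.815 = 69920 C
I = Q / t = 69920 / 1554 s = 45.0 A

45.0 A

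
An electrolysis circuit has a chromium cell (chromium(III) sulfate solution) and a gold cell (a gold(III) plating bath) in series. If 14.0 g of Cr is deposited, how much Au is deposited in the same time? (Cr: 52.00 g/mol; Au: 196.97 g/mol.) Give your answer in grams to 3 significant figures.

53.0 g

n(Cr) = 14.0 / 52.00 = 0.2692 mol
Cr³⁺ + 3e⁻ → Cr, so n(e⁻) = 3 × 0.2692 = 0.8076 mol
Same current for the same time ⇒ same n(e⁻) = 0.8076 mol in both cells.
Au³⁺ + 3e⁻ → Au, so n(Au) = 0.8076 / 3 = 0.2692 mol
m(Au) = 0.2692 × 196.97 = 53.0 g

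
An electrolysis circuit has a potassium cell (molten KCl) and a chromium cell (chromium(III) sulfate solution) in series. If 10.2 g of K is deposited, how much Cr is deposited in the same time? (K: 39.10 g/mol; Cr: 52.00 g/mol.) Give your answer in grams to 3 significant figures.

n(K) = 10.2 / 39.10 = 0.2609 mol
K⁺ + e⁻ → K, so n(e⁻) = 0.2609 mol
In series, the same 0.2609 mol of electrons flows through the second cell.
Cr³⁺ + 3e⁻ → Cr, so n(Cr) = 0.2609 / 3 = 0.08697 mol
m(Cr) = 0.08697 × 52.00 = 4.52 g

4.52 g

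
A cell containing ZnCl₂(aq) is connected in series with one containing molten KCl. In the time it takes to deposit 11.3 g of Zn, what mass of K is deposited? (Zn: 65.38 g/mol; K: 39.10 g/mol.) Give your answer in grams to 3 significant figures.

13.5 g

n(Zn) = 11.3 / 65.38 = 0.1728 mol
Zn²⁺ + 2e⁻ → Zn, so n(e⁻) = 2 × 0.1728 = 0.3456 mol
In series, the same 0.3456 mol of electrons flows through the second cell.
K⁺ + e⁻ → K, so n(K) = 0.3456 mol
m(K) = 0.3456 × 39.10 = 13.5 g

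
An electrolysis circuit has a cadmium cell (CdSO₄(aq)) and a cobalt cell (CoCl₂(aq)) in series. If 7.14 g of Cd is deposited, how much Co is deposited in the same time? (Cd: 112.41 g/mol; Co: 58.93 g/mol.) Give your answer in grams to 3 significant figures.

n(Cd) = 7.14 / 112.41 = 0.06352 mol
Cd²⁺ + 2e⁻ → Cd, so n(e⁻) = 2 × 0.06352 = 0.1270 mol
Same current for the same time ⇒ same n(e⁻) = 0.1270 mol in both cells.
Co²⁺ + 2e⁻ → Co, so n(Co) = 0.1270 / 2 = 0.06350 mol
m(Co) = 0.06350 × 58.93 = 3.74 g

3.74 g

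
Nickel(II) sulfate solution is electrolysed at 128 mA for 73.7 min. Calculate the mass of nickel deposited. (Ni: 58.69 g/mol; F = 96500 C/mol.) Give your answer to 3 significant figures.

Q = 0.128 A × 4422 s = 566.0 C
n(e⁻) = 566.0 / 96500 = 0.005865 mol
Ni²⁺ + 2e⁻ → Ni, so n(Ni) = 0.005865 / 2 = 0.002933 mol
m = 0.002933 × 58.69 = 0.172 g

0.172 g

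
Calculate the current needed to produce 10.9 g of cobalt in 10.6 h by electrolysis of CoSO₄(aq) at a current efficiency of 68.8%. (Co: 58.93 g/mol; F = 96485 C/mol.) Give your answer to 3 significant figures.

1.36 A

n(Co) = 10.9 / 58.93 = 0.1850 mol
Co²⁺ + 2e⁻ → Co, so n(e⁻) = 2 × 0.1850 = 0.3700 mol
Q = 0.3700 × 96485 / 0.688 = 51890 C
I = Q / t = 51890 / 38160 s = 1.36 A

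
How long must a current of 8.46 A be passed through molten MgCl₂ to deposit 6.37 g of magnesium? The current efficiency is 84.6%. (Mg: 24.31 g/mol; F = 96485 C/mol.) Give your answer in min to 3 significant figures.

n(Mg) = 6.37 / 24.31 = 0.2620 mol
Mg²⁺ + 2e⁻ → Mg, so n(e⁻) = 2 × 0.2620 = 0.5240 mol
Q = 0.5240 × 96485 / 0.846 = 59760 C
t = Q / I = 59760 / 8.46 = 7064 s = 118 min

118 min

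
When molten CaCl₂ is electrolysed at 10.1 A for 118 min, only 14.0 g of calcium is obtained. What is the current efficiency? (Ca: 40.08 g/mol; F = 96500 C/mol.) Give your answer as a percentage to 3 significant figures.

Q = 10.1 × 7080 = 71510 C
n(e⁻) = 71510 / 96500 = 0.7410 mol
Ca²⁺ + 2e⁻ → Ca, so theoretical n(Ca) = 0.3705 mol → 14.85 g
Efficiency = 14.0 / 14.85 = 0.9428 = 94.3%

94.3%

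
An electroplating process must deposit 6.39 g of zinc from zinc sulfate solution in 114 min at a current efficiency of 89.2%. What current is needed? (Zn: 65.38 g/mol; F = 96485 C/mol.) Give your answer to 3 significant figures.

3.09 A

n(Zn) = 6.39 / 65.38 = 0.09774 mol
Zn²⁺ + 2e⁻ → Zn, so n(e⁻) = 2 × 0.09774 = 0.1955 mol
Q = 0.1955 × 96485 / 0.892 = 21150 C
I = Q / t = 21150 / 6840 s = 3.09 A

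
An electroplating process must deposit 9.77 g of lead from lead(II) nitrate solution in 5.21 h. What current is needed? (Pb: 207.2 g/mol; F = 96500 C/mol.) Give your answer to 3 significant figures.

n(Pb) = 9.77 / 207.2 = 0.04715 mol
Pb²⁺ + 2e⁻ → Pb, so n(e⁻) = 2 × 0.04715 = 0.09430 mol
Q = 0.09430 × 96500 = 9100 C
I = Q / t = 9100 / 18756 s = 0.485 A

0.485 A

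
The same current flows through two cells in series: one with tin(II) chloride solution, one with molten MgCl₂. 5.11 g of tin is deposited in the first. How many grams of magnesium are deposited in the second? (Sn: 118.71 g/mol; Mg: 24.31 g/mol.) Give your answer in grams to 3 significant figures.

n(Sn) = 5.11 / 118.71 = 0.04305 mol
Sn²⁺ + 2e⁻ → Sn, so n(e⁻) = 2 × 0.04305 = 0.08610 mol
Same current for the same time ⇒ same n(e⁻) = 0.08610 mol in both cells.
Mg²⁺ + 2e⁻ → Mg, so n(Mg) = 0.08610 / 2 = 0.04305 mol
m(Mg) = 0.04305 × 24.31 = 1.05 g

1.05 g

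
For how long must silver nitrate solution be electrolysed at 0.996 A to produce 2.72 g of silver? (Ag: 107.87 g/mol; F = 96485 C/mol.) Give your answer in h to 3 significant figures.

n(Ag) = 2.72 / 107.87 = 0.02522 mol
Ag⁺ + e⁻ → Ag, so n(e⁻) = 0.02522 mol
Q = 0.02522 × 96485 = 2433 C
t = Q / I = 2433 / 0.996 = 2443 s = 0.679 h

0.679 h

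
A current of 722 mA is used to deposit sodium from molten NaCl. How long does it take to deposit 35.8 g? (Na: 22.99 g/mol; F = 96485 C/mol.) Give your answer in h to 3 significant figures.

n(Na) = 35.8 / 22.99 = 1.557 mol
Na⁺ + e⁻ → Na, so n(e⁻) = 1.557 mol
Q = 1.557 × 96485 = 1.502×10^5 C
t = Q / I = 1.502×10^5 / 0.722 = 2.080×10^5 s = 57.8 h

57.8 h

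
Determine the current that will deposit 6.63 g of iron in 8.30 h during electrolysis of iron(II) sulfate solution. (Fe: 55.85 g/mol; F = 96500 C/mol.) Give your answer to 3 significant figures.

0.767 A

n(Fe) = 6.63 / 55.85 = 0.1187 mol
Fe²⁺ + 2e⁻ → Fe, so n(e⁻) = 2 × 0.1187 = 0.2374 mol
Q = 0.2374 × 96500 = 22910 C
I = Q / t = 22910 / 29880 s = 0.767 A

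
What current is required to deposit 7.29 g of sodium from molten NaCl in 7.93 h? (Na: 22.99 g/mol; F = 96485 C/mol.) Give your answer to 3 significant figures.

n(Na) = 7.29 / 22.99 = 0.3171 mol
Na⁺ + e⁻ → Na, so n(e⁻) = 0.3171 mol
Q = 0.3171 × 96485 = 30600 C
I = Q / t = 30600 / 28548 s = 1.07 A

1.07 A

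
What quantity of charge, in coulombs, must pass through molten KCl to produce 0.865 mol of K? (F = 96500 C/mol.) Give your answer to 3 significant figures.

K⁺ + e⁻ → K, so n(e⁻) = 1 × 0.865 = 0.8650 mol
Q = 0.8650 × 96500 = 83470 C

83500 C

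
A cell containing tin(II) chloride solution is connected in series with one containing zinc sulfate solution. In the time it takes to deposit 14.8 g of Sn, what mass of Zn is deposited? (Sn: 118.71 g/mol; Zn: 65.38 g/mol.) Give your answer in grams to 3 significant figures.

8.15 g

n(Sn) = 14.8 / 118.71 = 0.1247 mol
Sn²⁺ + 2e⁻ → Sn, so n(e⁻) = 2 × 0.1247 = 0.2494 mol
Same current for the same time ⇒ same n(e⁻) = 0.2494 mol in both cells.
Zn²⁺ + 2e⁻ → Zn, so n(Zn) = 0.2494 / 2 = 0.1247 mol
m(Zn) = 0.1247 × 65.38 = 8.15 g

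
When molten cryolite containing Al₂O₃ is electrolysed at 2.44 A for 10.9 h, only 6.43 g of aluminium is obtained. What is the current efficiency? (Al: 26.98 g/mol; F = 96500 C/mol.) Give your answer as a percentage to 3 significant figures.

72.1%

Q = 2.44 × 39240 = 95750 C
n(e⁻) = 95750 / 96500 = 0.9922 mol
Al³⁺ + 3e⁻ → Al, so theoretical n(Al) = 0.3307 mol → 8.922 g
Efficiency = 6.43 / 8.922 = 0.7207 = 72.1%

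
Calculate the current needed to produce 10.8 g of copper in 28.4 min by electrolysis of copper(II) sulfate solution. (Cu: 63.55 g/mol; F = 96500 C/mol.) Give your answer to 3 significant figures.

n(Cu) = 10.8 / 63.55 = 0.1699 mol
Cu²⁺ + 2e⁻ → Cu, so n(e⁻) = 2 × 0.1699 = 0.3398 mol
Q = 0.3398 × 96500 = 32790 C
I = Q / t = 32790 / 1704 s = 19.2 A

19.2 A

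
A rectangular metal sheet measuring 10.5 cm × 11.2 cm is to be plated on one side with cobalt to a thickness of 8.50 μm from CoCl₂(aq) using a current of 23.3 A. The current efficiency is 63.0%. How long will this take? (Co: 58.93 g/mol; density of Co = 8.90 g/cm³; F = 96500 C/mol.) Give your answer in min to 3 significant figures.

3.31 min

Plated area = 10.5 × 11.2 = 117.6 cm²
Volume = 117.6 × 8.50×10⁻⁴ cm = 0.09996 cm³
m(Co) = 0.09996 × 8.90 = 0.8896 g
n(Co) = 0.8896 / 58.93 = 0.01510 mol; n(e⁻) = 2 × 0.01510 = 0.03020 mol
Q = 0.03020 × 96500 / 0.630 = 4626 C
t = 4626 / 23.3 = 198.5 s = 3.31 min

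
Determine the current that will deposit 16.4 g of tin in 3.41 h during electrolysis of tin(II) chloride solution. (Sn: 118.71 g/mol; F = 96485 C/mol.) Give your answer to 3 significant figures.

n(Sn) = 16.4 / 118.71 = 0.1382 mol
Sn²⁺ + 2e⁻ → Sn, so n(e⁻) = 2 × 0.1382 = 0.2764 mol
Q = 0.2764 × 96485 = 26670 C
I = Q / t = 26670 / 12276 s = 2.17 A

2.17 A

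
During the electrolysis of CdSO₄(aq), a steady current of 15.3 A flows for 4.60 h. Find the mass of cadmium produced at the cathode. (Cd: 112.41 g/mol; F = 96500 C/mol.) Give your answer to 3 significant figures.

148 g

Charge passed = 15.3 × 16560 = 2.534×10^5 C
n(e⁻) = 2.534×10^5 / 96500 = 2.626 mol
Cd²⁺ + 2e⁻ → Cd, so n(Cd) = 2.626 / 2 = 1.313 mol
m = 1.313 × 112.41 = 148 g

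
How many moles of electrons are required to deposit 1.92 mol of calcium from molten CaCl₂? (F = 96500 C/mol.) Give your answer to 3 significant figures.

3.84 mol

Ca²⁺ + 2e⁻ → Ca, so n(e⁻) = 2 × 1.92 = 3.840 mol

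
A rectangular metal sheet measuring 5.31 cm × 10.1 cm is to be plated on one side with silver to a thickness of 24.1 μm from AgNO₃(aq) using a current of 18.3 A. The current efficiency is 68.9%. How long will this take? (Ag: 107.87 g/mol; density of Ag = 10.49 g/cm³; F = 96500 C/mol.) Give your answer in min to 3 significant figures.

Plated area = 5.31 × 10.1 = 53.63 cm²
Volume = 53.63 × 24.1×10⁻⁴ cm = 0.1292 cm³
m(Ag) = 0.1292 × 10.49 = 1.355 g
n(Ag) = 1.355 / 107.87 = 0.01256 mol; n(e⁻) = 0.01256 mol
Q = 0.01256 × 96500 / 0.689 = 1759 C
t = 1759 / 18.3 = 96.12 s = 1.60 min

1.60 min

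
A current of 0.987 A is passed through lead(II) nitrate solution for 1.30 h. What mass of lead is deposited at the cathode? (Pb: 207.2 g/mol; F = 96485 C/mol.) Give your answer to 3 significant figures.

4.96 g

Q = It = 0.987 × 4680 = 4619 C
Moles of electrons = 4619 / 96485 = 0.04787 mol
Pb²⁺ + 2e⁻ → Pb, so n(Pb) = 0.04787 / 2 = 0.02394 mol
m = 0.02394 × 207.2 = 4.96 g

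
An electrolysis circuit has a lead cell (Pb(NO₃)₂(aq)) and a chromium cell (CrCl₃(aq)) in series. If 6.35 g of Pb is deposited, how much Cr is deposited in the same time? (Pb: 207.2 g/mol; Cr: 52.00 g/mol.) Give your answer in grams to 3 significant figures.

1.06 g

n(Pb) = 6.35 / 207.2 = 0.03065 mol
Pb²⁺ + 2e⁻ → Pb, so n(e⁻) = 2 × 0.03065 = 0.06130 mol
Same current for the same time ⇒ same n(e⁻) = 0.06130 mol in both cells.
Cr³⁺ + 3e⁻ → Cr, so n(Cr) = 0.06130 / 3 = 0.02043 mol
m(Cr) = 0.02043 × 52.00 = 1.06 g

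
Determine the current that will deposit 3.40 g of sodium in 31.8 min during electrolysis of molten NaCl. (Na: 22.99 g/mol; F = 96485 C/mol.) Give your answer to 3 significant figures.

7.48 A

n(Na) = 3.40 / 22.99 = 0.1479 mol
Na⁺ + e⁻ → Na, so n(e⁻) = 0.1479 mol
Q = 0.1479 × 96485 = 14270 C
I = Q / t = 14270 / 1908 s = 7.48 A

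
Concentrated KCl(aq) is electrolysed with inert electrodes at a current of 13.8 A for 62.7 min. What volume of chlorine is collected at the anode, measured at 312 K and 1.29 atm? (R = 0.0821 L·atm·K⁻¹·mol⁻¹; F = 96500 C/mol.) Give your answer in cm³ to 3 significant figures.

5340 cm³

Charge passed = 13.8 × 3762 = 51920 C
n(e⁻) = 51920 / 96500 = 0.5380 mol
2Cl⁻ → Cl₂ + 2e⁻, so n(Cl₂) = 0.5380 / 2 = 0.2690 mol
V = nRT/P = 0.2690 × 0.0821 × 312 / 1.29 = 5.341 L
= 5340 cm³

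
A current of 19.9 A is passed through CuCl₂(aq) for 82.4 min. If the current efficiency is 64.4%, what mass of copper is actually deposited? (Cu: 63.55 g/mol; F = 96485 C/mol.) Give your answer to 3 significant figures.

20.9 g

Q = 19.9 × 4944 = 98390 C
n(e⁻) = 98390 / 96485 = 1.020 mol
Cu²⁺ + 2e⁻ → Cu, so theoretical m(Cu) = 0.5100 × 63.55 = 32.41 g
Actual mass = 64.4% × 32.41 = 20.9 g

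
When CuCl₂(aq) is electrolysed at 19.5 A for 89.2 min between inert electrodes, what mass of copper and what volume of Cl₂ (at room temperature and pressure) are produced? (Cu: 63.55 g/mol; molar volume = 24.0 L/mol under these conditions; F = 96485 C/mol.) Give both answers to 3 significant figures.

34.4 g Cu; 13.0 L Cl₂

Q = 19.5 × 5352 = 1.044×10^5 C; n(e⁻) = 1.044×10^5 / 96485 = 1.082 mol
Cathode: Cu²⁺ + 2e⁻ → Cu → n(Cu) = 1.082/2 = 0.5410 mol → 34.4 g
Anode: 2Cl⁻ → Cl₂ + 2e⁻ → n(Cl₂) = 1.082/2 = 0.5410 mol → 13.0 L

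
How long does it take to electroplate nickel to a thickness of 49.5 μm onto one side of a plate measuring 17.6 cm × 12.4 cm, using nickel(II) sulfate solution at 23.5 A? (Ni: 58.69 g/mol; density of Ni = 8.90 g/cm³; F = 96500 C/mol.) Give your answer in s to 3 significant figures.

1350 s

Plated area = 17.6 × 12.4 = 218.2 cm²
Volume = 218.2 × 49.5×10⁻⁴ cm = 1.080 cm³
m(Ni) = 1.080 × 8.90 = 9.612 g
n(Ni) = 9.612 / 58.69 = 0.1638 mol; n(e⁻) = 2 × 0.1638 = 0.3276 mol
Q = 0.3276 × 96500 = 31610 C
t = 31610 / 23.5 = 1345 s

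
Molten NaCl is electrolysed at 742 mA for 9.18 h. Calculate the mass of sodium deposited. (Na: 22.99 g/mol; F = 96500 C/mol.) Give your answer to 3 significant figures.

Charge passed = 0.742 × 33048 = 24520 C
n(e⁻) = Q/F = 24520/96500 = 0.2541 mol
Na⁺ + e⁻ → Na, so n(Na) = 0.2541 mol
m = 0.2541 × 22.99 = 5.84 g

5.84 g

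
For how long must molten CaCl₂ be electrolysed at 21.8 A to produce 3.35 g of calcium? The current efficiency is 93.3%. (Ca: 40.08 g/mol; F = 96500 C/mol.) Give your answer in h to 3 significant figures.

0.220 h

n(Ca) = 3.35 / 40.08 = 0.08358 mol
Ca²⁺ + 2e⁻ → Ca, so n(e⁻) = 2 × 0.08358 = 0.1672 mol
Q = 0.1672 × 96500 / 0.933 = 17290 C
t = Q / I = 17290 / 21.8 = 793.1 s = 0.220 h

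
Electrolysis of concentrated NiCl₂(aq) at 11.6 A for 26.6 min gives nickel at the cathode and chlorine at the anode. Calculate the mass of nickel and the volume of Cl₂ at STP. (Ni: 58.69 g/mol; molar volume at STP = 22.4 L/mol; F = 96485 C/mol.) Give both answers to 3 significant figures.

5.63 g Ni; 2.15 L Cl₂

Q = 11.6 × 1596 = 18510 C; n(e⁻) = 18510 / 96485 = 0.1918 mol
Cathode: Ni²⁺ + 2e⁻ → Ni → n(Ni) = 0.1918/2 = 0.09590 mol → 5.63 g
Anode: 2Cl⁻ → Cl₂ + 2e⁻ → n(Cl₂) = 0.1918/2 = 0.09590 mol → 2.15 L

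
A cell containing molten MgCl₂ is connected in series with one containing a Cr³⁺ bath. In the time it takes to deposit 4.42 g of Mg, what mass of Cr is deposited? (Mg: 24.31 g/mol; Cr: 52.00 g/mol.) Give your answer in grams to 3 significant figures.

n(Mg) = 4.42 / 24.31 = 0.1818 mol
Mg²⁺ + 2e⁻ → Mg, so n(e⁻) = 2 × 0.1818 = 0.3636 mol
In series, the same 0.3636 mol of electrons flows through the second cell.
Cr³⁺ + 3e⁻ → Cr, so n(Cr) = 0.3636 / 3 = 0.1212 mol
m(Cr) = 0.1212 × 52.00 = 6.30 g

6.30 g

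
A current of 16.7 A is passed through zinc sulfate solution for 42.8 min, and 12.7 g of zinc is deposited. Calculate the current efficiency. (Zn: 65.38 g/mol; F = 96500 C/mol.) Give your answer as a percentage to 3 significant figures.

87.4%

Q = 16.7 × 2568 = 42890 C
n(e⁻) = 42890 / 96500 = 0.4445 mol
Zn²⁺ + 2e⁻ → Zn, so theoretical n(Zn) = 0.2223 mol → 14.53 g
Efficiency = 12.7 / 14.53 = 0.8741 = 87.4%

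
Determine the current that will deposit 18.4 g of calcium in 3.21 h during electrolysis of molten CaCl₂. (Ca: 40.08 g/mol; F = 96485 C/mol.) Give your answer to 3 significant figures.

7.67 A

n(Ca) = 18.4 / 40.08 = 0.4591 mol
Ca²⁺ + 2e⁻ → Ca, so n(e⁻) = 2 × 0.4591 = 0.9182 mol
Q = 0.9182 × 96485 = 88590 C
I = Q / t = 88590 / 11556 s = 7.67 A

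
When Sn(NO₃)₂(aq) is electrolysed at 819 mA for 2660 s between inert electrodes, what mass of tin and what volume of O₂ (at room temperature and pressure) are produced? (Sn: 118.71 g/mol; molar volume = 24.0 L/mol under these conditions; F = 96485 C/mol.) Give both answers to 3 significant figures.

Q = 0.819 × 2660 = 2179 C; n(e⁻) = 2179 / 96485 = 0.02258 mol
Cathode: Sn²⁺ + 2e⁻ → Sn → n(Sn) = 0.02258/2 = 0.01129 mol → 1.34 g
Anode: 2H₂O → O₂ + 4H⁺ + 4e⁻ → n(O₂) = 0.02258/4 = 0.005645 mol → 0.135 L

1.34 g Sn; 0.135 L O₂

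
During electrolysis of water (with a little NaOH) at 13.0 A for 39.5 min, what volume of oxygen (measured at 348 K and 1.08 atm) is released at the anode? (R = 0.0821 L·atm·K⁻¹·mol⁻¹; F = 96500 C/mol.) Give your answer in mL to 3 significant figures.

Q = It = 13.0 × 2370 = 30810 C
n(e⁻) = Q/F = 30810/96500 = 0.3193 mol
2H₂O → O₂ + 4H⁺ + 4e⁻, so n(O₂) = 0.3193 / 4 = 0.07983 mol
V = nRT/P = 0.07983 × 0.0821 × 348 / 1.08 = 2.112 L
= 2110 mL

2110 mL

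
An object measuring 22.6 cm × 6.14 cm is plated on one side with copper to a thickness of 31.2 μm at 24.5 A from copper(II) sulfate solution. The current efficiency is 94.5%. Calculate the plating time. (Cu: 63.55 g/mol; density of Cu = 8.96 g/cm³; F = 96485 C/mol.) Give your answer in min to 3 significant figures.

8.48 min

Plated area = 22.6 × 6.14 = 138.8 cm²
Volume = 138.8 × 31.2×10⁻⁴ cm = 0.4331 cm³
m(Cu) = 0.4331 × 8.96 = 3.881 g
n(Cu) = 3.881 / 63.55 = 0.06107 mol; n(e⁻) = 2 × 0.06107 = 0.1221 mol
Q = 0.1221 × 96485 / 0.945 = 12470 C
t = 12470 / 24.5 = 509.0 s = 8.48 min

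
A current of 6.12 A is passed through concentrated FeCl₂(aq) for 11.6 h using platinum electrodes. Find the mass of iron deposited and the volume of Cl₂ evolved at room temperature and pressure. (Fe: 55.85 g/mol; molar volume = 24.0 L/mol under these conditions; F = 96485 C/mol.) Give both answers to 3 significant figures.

Q = 6.12 × 41760 = 2.556×10^5 C; n(e⁻) = 2.556×10^5 / 96485 = 2.649 mol
Cathode: Fe²⁺ + 2e⁻ → Fe → n(Fe) = 2.649/2 = 1.325 mol → 74.0 g
Anode: 2Cl⁻ → Cl₂ + 2e⁻ → n(Cl₂) = 2.649/2 = 1.325 mol → 31.8 L

74.0 g Fe; 31.8 L Cl₂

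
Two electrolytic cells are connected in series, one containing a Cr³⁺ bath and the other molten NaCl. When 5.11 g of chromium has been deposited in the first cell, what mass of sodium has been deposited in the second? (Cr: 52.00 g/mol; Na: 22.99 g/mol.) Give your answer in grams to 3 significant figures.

6.78 g

n(Cr) = 5.11 / 52.00 = 0.09827 mol
Cr³⁺ + 3e⁻ → Cr, so n(e⁻) = 3 × 0.09827 = 0.2948 mol
Same current for the same time ⇒ same n(e⁻) = 0.2948 mol in both cells.
Na⁺ + e⁻ → Na, so n(Na) = 0.2948 mol
m(Na) = 0.2948 × 22.99 = 6.78 g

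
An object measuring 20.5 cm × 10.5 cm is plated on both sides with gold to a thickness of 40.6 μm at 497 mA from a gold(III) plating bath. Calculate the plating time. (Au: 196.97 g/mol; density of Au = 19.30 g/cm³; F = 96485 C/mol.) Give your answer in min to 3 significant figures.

Plated area = 2 × 20.5 × 10.5 = 430.5 cm²
Volume = 430.5 × 40.6×10⁻⁴ cm = 1.748 cm³
m(Au) = 1.748 × 19.30 = 33.74 g
n(Au) = 33.74 / 196.97 = 0.1713 mol; n(e⁻) = 3 × 0.1713 = 0.5139 mol
Q = 0.5139 × 96485 = 49580 C
t = 49580 / 0.497 = 99760 s = 1660 min

1660 min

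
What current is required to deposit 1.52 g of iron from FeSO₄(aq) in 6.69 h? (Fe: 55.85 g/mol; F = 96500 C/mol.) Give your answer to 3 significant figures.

0.218 A

n(Fe) = 1.52 / 55.85 = 0.02722 mol
Fe²⁺ + 2e⁻ → Fe, so n(e⁻) = 2 × 0.02722 = 0.05444 mol
Q = 0.05444 × 96500 = 5253 C
I = Q / t = 5253 / 24084 s = 0.218 A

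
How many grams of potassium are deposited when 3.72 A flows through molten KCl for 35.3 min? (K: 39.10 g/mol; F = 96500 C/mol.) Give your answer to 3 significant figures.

Q = It = 3.72 × 2118 = 7879 C
n(e⁻) = Q/F = 7879/96500 = 0.08165 mol
K⁺ + e⁻ → K, so n(K) = 0.08165 mol
m = 0.08165 × 39.10 = 3.19 g

3.19 g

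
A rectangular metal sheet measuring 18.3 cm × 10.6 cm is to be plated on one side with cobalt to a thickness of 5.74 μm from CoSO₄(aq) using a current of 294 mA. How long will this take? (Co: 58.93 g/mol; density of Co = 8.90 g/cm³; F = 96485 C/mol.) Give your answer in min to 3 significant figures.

184 min

Plated area = 18.3 × 10.6 = 194.0 cm²
Volume = 194.0 × 5.74×10⁻⁴ cm = 0.1114 cm³
m(Co) = 0.1114 × 8.90 = 0.9915 g
n(Co) = 0.9915 / 58.93 = 0.01683 mol; n(e⁻) = 2 × 0.01683 = 0.03366 mol
Q = 0.03366 × 96485 = 3248 C
t = 3248 / 0.294 = 11050 s = 184 min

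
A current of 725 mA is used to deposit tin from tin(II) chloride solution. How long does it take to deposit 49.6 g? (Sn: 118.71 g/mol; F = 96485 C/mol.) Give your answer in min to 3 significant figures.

n(Sn) = 49.6 / 118.71 = 0.4178 mol
Sn²⁺ + 2e⁻ → Sn, so n(e⁻) = 2 × 0.4178 = 0.8356 mol
Q = 0.8356 × 96485 = 80620 C
t = Q / I = 80620 / 0.725 = 1.112×10^5 s = 1850 min

1850 min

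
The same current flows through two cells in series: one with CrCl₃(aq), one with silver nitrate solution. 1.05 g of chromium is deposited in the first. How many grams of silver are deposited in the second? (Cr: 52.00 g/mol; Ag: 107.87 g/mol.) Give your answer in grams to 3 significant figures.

6.53 g

n(Cr) = 1.05 / 52.00 = 0.02019 mol
Cr³⁺ + 3e⁻ → Cr, so n(e⁻) = 3 × 0.02019 = 0.06057 mol
Since the cells are in series, n(e⁻) in the Ag cell is also 0.06057 mol.
Ag⁺ + e⁻ → Ag, so n(Ag) = 0.06057 mol
m(Ag) = 0.06057 × 107.87 = 6.53 g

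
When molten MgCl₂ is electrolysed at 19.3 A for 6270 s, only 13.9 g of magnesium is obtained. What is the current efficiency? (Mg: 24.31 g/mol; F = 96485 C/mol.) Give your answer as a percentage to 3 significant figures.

Q = 19.3 × 6270 = 1.210×10^5 C
n(e⁻) = 1.210×10^5 / 96485 = 1.254 mol
Mg²⁺ + 2e⁻ → Mg, so theoretical n(Mg) = 0.6270 mol → 15.24 g
Efficiency = 13.9 / 15.24 = 0.9121 = 91.2%

91.2%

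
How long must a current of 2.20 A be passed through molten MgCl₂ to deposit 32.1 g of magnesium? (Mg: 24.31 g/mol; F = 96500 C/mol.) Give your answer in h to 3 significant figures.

n(Mg) = 32.1 / 24.31 = 1.320 mol
Mg²⁺ + 2e⁻ → Mg, so n(e⁻) = 2 × 1.320 = 2.640 mol
Q = 2.640 × 96500 = 2.548×10^5 C
t = Q / I = 2.548×10^5 / 2.20 = 1.158×10^5 s = 32.2 h

32.2 h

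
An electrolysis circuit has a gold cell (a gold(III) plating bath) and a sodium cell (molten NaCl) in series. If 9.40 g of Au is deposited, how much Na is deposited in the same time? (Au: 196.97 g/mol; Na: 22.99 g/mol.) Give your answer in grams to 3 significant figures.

n(Au) = 9.40 / 196.97 = 0.04772 mol
Au³⁺ + 3e⁻ → Au, so n(e⁻) = 3 × 0.04772 = 0.1432 mol
The cells are in series, so the same charge (and hence the same n(e⁻) = 0.1432 mol) passes through both.
Na⁺ + e⁻ → Na, so n(Na) = 0.1432 mol
m(Na) = 0.1432 × 22.99 = 3.29 g

3.29 g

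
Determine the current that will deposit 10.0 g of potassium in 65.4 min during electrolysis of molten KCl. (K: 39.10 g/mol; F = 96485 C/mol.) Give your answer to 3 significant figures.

6.29 A

n(K) = 10.0 / 39.10 = 0.2558 mol
K⁺ + e⁻ → K, so n(e⁻) = 0.2558 mol
Q = 0.2558 × 96485 = 24680 C
I = Q / t = 24680 / 3924 s = 6.29 A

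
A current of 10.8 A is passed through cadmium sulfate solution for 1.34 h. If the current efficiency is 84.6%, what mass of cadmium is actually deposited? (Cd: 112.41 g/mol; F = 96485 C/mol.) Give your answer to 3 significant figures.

25.7 g

Q = 10.8 × 4824 = 52100 C
n(e⁻) = 52100 / 96485 = 0.5400 mol
Cd²⁺ + 2e⁻ → Cd, so theoretical m(Cd) = 0.2700 × 112.41 = 30.35 g
Actual mass = 84.6% × 30.35 = 25.7 g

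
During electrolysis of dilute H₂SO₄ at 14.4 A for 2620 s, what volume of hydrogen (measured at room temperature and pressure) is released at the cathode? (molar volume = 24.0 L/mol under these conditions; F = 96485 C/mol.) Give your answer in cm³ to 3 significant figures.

Q = It = 14.4 × 2620 = 37730 C
n(e⁻) = 37730 / 96485 = 0.3910 mol
2H⁺ + 2e⁻ → H₂, so n(H₂) = 0.3910 / 2 = 0.1955 mol
V = 0.1955 × 24.0 = 4.692 L
= 4690 cm³

4690 cm³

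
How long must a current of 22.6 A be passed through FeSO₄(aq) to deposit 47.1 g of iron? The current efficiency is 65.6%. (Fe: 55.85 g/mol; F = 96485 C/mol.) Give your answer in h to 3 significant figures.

3.05 h

n(Fe) = 47.1 / 55.85 = 0.8433 mol
Fe²⁺ + 2e⁻ → Fe, so n(e⁻) = 2 × 0.8433 = 1.687 mol
Q = 1.687 × 96485 / 0.656 = 2.481×10^5 C
t = Q / I = 2.481×10^5 / 22.6 = 10980 s = 3.05 h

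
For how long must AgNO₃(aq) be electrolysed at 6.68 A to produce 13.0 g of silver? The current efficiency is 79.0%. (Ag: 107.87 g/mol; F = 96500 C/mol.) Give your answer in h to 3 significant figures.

n(Ag) = 13.0 / 107.87 = 0.1205 mol
Ag⁺ + e⁻ → Ag, so n(e⁻) = 0.1205 mol
Q = 0.1205 × 96500 / 0.790 = 14720 C
t = Q / I = 14720 / 6.68 = 2204 s = 0.612 h

0.612 h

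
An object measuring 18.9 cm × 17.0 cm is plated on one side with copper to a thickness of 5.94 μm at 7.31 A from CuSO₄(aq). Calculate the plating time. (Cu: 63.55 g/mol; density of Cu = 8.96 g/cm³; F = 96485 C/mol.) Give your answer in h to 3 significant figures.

Plated area = 18.9 × 17.0 = 321.3 cm²
Volume = 321.3 × 5.94×10⁻⁴ cm = 0.1909 cm³
m(Cu) = 0.1909 × 8.96 = 1.710 g
n(Cu) = 1.710 / 63.55 = 0.02691 mol; n(e⁻) = 2 × 0.02691 = 0.05382 mol
Q = 0.05382 × 96485 = 5193 C
t = 5193 / 7.31 = 710.4 s = 0.197 h

0.197 h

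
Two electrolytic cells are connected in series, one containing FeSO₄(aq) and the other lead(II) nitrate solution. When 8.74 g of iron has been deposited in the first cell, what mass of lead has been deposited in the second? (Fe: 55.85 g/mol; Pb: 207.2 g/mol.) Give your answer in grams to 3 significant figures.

32.4 g

n(Fe) = 8.74 / 55.85 = 0.1565 mol
Fe²⁺ + 2e⁻ → Fe, so n(e⁻) = 2 × 0.1565 = 0.3130 mol
In series, the same 0.3130 mol of electrons flows through the second cell.
Pb²⁺ + 2e⁻ → Pb, so n(Pb) = 0.3130 / 2 = 0.1565 mol
m(Pb) = 0.1565 × 207.2 = 32.4 g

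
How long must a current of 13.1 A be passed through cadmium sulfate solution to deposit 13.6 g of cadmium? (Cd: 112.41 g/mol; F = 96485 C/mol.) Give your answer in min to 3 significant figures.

n(Cd) = 13.6 / 112.41 = 0.1210 mol
Cd²⁺ + 2e⁻ → Cd, so n(e⁻) = 2 × 0.1210 = 0.2420 mol
Q = 0.2420 × 96485 = 23350 C
t = Q / I = 23350 / 13.1 = 1782 s = 29.7 min

29.7 min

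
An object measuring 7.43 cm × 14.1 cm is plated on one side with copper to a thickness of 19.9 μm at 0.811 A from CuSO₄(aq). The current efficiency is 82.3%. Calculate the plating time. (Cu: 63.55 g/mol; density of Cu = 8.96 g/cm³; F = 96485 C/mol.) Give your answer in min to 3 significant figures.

Plated area = 7.43 × 14.1 = 104.8 cm²
Volume = 104.8 × 19.9×10⁻⁴ cm = 0.2086 cm³
m(Cu) = 0.2086 × 8.96 = 1.869 g
n(Cu) = 1.869 / 63.55 = 0.02941 mol; n(e⁻) = 2 × 0.02941 = 0.05882 mol
Q = 0.05882 × 96485 / 0.823 = 6896 C
t = 6896 / 0.811 = 8503 s = 142 min

142 min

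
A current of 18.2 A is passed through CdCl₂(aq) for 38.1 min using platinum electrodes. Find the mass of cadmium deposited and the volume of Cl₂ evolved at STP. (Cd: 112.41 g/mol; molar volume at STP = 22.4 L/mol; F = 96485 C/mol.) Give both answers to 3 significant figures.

24.2 g Cd; 4.83 L Cl₂

Q = 18.2 × 2286 = 41610 C; n(e⁻) = 41610 / 96485 = 0.4313 mol
Cathode: Cd²⁺ + 2e⁻ → Cd → n(Cd) = 0.4313/2 = 0.2157 mol → 24.2 g
Anode: 2Cl⁻ → Cl₂ + 2e⁻ → n(Cl₂) = 0.4313/2 = 0.2157 mol → 4.83 L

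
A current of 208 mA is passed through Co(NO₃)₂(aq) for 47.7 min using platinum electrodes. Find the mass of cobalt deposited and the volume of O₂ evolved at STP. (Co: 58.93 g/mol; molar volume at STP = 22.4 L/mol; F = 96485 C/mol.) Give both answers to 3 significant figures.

0.182 g Co; 0.0346 L O₂

Q = 0.208 × 2862 = 595.3 C; n(e⁻) = 595.3 / 96485 = 0.006170 mol
Cathode: Co²⁺ + 2e⁻ → Co → n(Co) = 0.006170/2 = 0.003085 mol → 0.182 g
Anode: 2H₂O → O₂ + 4H⁺ + 4e⁻ → n(O₂) = 0.006170/4 = 0.001543 mol → 0.0346 L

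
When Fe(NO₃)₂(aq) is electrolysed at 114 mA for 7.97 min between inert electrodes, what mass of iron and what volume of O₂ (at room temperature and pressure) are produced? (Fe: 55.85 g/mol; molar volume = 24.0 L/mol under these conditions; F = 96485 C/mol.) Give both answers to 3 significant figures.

Q = 0.114 × 478.2 = 54.51 C; n(e⁻) = 54.51 / 96485 = 5.650×10^-4 mol
Cathode: Fe²⁺ + 2e⁻ → Fe → n(Fe) = 5.650×10^-4/2 = 2.825×10^-4 mol → 0.0158 g
Anode: 2H₂O → O₂ + 4H⁺ + 4e⁻ → n(O₂) = 5.650×10^-4/4 = 1.413×10^-4 mol → 0.00339 L

0.0158 g Fe; 0.00339 L O₂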